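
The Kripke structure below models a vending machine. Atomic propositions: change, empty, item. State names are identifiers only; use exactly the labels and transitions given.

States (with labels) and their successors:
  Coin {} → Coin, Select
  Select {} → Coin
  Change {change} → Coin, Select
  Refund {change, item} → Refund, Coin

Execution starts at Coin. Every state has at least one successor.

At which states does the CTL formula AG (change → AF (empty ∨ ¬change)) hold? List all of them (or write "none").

{Coin, Select, Change}

States satisfying change → AF (empty ∨ ¬change): {Coin, Select, Change}.
States satisfying AG (change → AF (empty ∨ ¬change)): {Coin, Select, Change}.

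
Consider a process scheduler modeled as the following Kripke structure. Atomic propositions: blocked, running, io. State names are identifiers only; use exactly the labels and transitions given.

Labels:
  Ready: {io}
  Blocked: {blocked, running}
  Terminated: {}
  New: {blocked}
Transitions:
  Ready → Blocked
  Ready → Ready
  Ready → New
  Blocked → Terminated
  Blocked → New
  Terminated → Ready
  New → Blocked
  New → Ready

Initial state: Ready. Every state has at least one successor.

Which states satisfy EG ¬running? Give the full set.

{Ready, Terminated, New}

States satisfying ¬running: {Ready, Terminated, New}.
States satisfying EG ¬running: {Ready, Terminated, New}.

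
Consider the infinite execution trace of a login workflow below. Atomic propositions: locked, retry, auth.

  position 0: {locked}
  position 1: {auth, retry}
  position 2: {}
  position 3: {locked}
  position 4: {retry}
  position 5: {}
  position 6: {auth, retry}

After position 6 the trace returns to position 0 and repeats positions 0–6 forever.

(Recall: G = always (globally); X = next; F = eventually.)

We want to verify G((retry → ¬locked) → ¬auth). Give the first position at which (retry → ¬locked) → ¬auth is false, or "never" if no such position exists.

Check (retry → ¬locked) → ¬auth at each position in order: 0 ✓.
At position 1 the labels are {auth, retry}, so (retry → ¬locked) → ¬auth is false there. This is the first violation.

1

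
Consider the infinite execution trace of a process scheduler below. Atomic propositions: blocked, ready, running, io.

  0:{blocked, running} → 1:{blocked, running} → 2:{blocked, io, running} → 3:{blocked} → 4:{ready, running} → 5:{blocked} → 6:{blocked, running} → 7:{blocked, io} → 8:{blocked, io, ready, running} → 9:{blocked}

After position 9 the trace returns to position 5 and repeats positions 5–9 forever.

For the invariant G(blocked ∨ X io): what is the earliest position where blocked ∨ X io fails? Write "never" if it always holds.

Check blocked ∨ X io at each position in order: 0 ✓, 1 ✓, 2 ✓, 3 ✓.
At position 4 the labels are {ready, running} and the next position 5 has {blocked}, so blocked ∨ X io is false there. This is the first violation.

4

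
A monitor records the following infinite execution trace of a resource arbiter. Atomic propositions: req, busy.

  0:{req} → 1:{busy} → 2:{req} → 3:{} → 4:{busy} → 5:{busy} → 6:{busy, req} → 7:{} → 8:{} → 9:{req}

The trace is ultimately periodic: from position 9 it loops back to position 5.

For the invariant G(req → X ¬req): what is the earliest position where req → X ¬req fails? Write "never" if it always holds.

never

req → X ¬req holds at every position 0..9, and those are all the positions the trace ever visits, so the invariant G(req → X ¬req) is never violated.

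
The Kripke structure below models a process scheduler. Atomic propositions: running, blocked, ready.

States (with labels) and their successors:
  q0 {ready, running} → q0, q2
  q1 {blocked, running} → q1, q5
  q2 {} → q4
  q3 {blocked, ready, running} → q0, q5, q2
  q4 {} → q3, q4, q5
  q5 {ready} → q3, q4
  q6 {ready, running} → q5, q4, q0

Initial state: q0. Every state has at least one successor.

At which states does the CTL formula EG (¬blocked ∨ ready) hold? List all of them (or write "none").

{q0, q2, q3, q4, q5, q6}

States satisfying ¬blocked ∨ ready: {q0, q2, q3, q4, q5, q6}.
States satisfying EG (¬blocked ∨ ready): {q0, q2, q3, q4, q5, q6}.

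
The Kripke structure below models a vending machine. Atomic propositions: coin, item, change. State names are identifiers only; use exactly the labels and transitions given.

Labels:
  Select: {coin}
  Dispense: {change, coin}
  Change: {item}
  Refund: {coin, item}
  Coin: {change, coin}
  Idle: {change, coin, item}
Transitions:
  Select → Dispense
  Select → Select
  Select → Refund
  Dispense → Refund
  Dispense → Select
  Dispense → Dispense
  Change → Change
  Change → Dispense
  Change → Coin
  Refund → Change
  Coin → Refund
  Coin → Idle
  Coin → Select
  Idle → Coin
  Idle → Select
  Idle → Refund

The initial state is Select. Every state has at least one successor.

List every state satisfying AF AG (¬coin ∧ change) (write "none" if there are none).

States satisfying AG (¬coin ∧ change): ∅.
States satisfying AF AG (¬coin ∧ change): ∅.

none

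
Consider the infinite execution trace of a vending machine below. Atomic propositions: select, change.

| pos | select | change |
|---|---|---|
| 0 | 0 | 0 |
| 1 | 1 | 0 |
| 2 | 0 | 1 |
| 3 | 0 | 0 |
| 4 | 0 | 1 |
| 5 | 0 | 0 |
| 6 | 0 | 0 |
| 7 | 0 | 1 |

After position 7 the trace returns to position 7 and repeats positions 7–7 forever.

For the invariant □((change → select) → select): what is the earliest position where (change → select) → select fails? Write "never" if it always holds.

0

At position 0 the labels are {}, so (change → select) → select is false there. This is the first violation.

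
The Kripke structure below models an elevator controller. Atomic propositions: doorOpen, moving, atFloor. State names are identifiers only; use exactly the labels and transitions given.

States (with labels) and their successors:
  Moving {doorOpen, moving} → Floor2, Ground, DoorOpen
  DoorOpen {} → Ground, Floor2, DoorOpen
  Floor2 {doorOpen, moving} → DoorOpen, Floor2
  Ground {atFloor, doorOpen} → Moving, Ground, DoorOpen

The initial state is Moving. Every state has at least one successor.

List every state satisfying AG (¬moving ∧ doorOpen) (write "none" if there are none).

none

States satisfying ¬moving ∧ doorOpen: {Ground}.
States satisfying AG (¬moving ∧ doorOpen): ∅.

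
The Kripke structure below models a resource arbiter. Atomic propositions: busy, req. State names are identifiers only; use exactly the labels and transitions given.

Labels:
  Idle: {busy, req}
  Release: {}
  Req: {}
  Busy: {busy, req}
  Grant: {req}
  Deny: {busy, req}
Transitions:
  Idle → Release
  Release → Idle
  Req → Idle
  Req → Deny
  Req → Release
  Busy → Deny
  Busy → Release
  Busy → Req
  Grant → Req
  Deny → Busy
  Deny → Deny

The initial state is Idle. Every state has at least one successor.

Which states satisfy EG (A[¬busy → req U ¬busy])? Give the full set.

States satisfying A[¬busy → req U ¬busy]: {Idle, Release, Req, Grant}.
States satisfying EG (A[¬busy → req U ¬busy]): {Idle, Release, Req, Grant}.

{Idle, Release, Req, Grant}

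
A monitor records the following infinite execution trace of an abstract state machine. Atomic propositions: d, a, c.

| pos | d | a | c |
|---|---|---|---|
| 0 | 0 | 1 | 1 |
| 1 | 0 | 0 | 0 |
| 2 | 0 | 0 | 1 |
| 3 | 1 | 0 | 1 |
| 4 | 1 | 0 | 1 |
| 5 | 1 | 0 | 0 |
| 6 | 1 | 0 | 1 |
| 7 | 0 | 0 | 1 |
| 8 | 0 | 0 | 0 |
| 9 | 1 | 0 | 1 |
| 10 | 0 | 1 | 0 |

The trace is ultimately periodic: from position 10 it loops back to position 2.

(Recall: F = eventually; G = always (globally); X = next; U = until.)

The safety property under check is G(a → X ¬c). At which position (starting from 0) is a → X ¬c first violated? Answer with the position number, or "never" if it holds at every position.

Check a → X ¬c at each position in order: 0 ✓, 1 ✓, 2 ✓, 3 ✓, 4 ✓, 5 ✓, 6 ✓, 7 ✓, 8 ✓, 9 ✓.
At position 10 the labels are {a} and the next position 2 has {c}, so a → X ¬c is false there. This is the first violation.

10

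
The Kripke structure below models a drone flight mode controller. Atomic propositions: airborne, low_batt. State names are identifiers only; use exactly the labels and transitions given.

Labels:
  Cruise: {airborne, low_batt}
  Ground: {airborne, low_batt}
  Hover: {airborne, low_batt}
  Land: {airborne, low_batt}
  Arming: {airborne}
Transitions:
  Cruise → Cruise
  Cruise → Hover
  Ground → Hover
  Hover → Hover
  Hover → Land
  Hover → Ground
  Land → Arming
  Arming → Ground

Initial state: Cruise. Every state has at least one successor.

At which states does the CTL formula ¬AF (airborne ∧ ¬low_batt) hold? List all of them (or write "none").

{Cruise, Ground, Hover}

States satisfying airborne ∧ ¬low_batt: {Arming}.
States satisfying AF (airborne ∧ ¬low_batt): {Land, Arming}.
States satisfying ¬AF (airborne ∧ ¬low_batt): {Cruise, Ground, Hover}.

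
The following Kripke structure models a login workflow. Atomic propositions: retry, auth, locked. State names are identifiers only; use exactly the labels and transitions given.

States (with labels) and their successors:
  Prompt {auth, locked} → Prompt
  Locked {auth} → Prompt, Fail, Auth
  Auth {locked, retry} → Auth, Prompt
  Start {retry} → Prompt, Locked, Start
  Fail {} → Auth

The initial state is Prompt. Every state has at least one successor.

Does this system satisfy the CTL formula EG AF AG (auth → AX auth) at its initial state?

Yes

States satisfying AF AG (auth → AX auth): {Prompt, Locked, Auth, Fail}.
States satisfying EG AF AG (auth → AX auth): {Prompt, Locked, Auth, Fail}.
Prompt ∈ Sat(EG AF AG (auth → AX auth)).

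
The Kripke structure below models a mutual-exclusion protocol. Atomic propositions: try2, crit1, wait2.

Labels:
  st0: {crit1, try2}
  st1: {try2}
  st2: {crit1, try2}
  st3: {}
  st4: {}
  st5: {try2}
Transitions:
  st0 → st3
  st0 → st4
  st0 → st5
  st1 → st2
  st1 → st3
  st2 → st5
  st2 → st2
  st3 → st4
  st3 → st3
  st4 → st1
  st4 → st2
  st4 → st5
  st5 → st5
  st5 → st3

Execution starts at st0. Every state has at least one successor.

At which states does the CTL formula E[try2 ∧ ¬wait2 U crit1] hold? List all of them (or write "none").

States satisfying try2 ∧ ¬wait2: {st0, st1, st2, st5}.
States satisfying crit1: {st0, st2}.
States satisfying E[try2 ∧ ¬wait2 U crit1]: {st0, st1, st2}.

{st0, st1, st2}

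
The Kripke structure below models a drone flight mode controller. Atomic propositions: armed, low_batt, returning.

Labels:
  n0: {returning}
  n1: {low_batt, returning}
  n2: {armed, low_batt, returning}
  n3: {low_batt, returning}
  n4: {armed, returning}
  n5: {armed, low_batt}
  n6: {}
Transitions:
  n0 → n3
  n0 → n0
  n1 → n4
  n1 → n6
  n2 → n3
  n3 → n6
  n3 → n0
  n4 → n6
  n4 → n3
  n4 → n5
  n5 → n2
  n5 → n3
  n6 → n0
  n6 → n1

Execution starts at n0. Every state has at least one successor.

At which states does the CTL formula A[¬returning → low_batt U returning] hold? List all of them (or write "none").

States satisfying ¬returning → low_batt: {n0, n1, n2, n3, n4, n5}.
States satisfying returning: {n0, n1, n2, n3, n4}.
States satisfying A[¬returning → low_batt U returning]: {n0, n1, n2, n3, n4, n5}.

{n0, n1, n2, n3, n4, n5}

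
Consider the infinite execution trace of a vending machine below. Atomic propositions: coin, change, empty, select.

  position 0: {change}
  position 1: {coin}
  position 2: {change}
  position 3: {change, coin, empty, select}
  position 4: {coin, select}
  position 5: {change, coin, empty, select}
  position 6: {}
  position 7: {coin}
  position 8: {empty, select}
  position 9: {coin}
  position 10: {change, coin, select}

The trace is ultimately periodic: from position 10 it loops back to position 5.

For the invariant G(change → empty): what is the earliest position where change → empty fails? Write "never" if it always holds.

At position 0 the labels are {change}, so change → empty is false there. This is the first violation.

0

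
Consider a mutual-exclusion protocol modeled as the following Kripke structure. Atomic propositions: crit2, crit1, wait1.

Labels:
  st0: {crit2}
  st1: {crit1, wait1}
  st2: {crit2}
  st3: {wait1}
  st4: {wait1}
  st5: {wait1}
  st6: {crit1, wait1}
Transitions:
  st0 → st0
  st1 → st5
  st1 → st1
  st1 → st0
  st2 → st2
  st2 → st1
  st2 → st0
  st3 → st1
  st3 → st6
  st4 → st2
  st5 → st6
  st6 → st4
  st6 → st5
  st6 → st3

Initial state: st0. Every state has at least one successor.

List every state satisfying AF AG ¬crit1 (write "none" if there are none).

States satisfying AG ¬crit1: {st0}.
States satisfying AF AG ¬crit1: {st0}.

{st0}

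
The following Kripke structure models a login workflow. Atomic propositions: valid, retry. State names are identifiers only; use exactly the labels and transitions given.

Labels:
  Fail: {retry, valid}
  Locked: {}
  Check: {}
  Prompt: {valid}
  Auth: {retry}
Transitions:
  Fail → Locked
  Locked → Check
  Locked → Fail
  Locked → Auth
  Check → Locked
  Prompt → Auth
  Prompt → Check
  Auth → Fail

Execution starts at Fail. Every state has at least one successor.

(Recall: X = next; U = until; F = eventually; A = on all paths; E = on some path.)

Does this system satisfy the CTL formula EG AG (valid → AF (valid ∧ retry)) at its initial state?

Holds

States satisfying AG (valid → AF (valid ∧ retry)): {Fail, Locked, Check, Auth}.
States satisfying EG AG (valid → AF (valid ∧ retry)): {Fail, Locked, Check, Auth}.
Fail ∈ Sat(EG AG (valid → AF (valid ∧ retry))).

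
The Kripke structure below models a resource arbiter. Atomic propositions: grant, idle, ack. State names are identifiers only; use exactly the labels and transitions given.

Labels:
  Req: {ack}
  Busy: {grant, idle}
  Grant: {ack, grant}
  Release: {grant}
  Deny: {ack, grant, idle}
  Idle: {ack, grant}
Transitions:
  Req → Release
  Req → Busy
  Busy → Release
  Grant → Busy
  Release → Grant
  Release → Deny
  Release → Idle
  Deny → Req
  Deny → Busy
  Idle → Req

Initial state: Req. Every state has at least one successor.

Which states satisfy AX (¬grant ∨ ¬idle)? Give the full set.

States satisfying ¬grant ∨ ¬idle: {Req, Grant, Release, Idle}.
States satisfying AX (¬grant ∨ ¬idle): {Busy, Idle}.

{Busy, Idle}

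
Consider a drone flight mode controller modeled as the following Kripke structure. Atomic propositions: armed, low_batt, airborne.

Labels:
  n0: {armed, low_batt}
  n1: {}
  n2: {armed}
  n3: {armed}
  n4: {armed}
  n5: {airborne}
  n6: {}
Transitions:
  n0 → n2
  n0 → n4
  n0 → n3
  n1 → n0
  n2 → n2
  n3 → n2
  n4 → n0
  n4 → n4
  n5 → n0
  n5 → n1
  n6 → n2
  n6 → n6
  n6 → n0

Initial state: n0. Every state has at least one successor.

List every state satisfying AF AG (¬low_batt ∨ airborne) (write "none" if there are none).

{n2, n3}

States satisfying AG (¬low_batt ∨ airborne): {n2, n3}.
States satisfying AF AG (¬low_batt ∨ airborne): {n2, n3}.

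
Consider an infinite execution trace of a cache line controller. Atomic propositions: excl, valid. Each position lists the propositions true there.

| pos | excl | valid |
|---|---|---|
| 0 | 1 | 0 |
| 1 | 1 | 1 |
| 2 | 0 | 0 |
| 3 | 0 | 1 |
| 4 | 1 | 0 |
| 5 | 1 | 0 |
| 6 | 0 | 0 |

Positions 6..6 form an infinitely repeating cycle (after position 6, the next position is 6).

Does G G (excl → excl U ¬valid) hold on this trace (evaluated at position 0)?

Satisfied

G (excl → excl U ¬valid) holds at every position 0..6, and those are all positions ever visited, so G G (excl → excl U ¬valid) holds.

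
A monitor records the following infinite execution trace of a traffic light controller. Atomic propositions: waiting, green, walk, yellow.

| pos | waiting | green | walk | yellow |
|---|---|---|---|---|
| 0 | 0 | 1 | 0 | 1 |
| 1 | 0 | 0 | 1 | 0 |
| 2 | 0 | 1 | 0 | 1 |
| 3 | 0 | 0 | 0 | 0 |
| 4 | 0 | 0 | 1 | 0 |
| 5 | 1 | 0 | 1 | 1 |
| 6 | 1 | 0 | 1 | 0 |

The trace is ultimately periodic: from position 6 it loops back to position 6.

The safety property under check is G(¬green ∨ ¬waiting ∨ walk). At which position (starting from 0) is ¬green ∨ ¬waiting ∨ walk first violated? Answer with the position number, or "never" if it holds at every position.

¬green ∨ ¬waiting ∨ walk holds at every position 0..6, and those are all the positions the trace ever visits, so the invariant G(¬green ∨ ¬waiting ∨ walk) is never violated.

never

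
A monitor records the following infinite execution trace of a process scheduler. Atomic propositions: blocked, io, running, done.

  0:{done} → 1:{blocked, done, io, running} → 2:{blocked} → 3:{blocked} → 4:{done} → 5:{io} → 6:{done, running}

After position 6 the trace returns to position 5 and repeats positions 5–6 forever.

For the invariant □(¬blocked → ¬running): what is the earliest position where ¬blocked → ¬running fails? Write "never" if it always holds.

6

Check ¬blocked → ¬running at each position in order: 0 ✓, 1 ✓, 2 ✓, 3 ✓, 4 ✓, 5 ✓.
At position 6 the labels are {done, running}, so ¬blocked → ¬running is false there. This is the first violation.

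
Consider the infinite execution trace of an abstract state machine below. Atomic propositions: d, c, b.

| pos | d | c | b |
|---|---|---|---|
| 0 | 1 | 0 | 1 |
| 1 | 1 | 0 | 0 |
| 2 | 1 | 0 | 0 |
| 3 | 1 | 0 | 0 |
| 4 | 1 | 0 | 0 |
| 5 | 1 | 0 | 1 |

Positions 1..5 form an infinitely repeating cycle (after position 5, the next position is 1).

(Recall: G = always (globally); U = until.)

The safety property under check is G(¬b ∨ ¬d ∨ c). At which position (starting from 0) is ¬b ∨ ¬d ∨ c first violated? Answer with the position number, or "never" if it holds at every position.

0

At position 0 the labels are {b, d}, so ¬b ∨ ¬d ∨ c is false there. This is the first violation.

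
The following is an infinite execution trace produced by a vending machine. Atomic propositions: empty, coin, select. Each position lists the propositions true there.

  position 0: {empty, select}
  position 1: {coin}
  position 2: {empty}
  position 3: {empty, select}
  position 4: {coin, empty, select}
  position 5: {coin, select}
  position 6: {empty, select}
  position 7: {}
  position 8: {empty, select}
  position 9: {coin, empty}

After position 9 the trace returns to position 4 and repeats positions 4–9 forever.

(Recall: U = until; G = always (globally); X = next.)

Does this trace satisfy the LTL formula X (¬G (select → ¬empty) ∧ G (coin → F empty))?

Satisfied

The position after 0 is 1; ¬G (select → ¬empty) ∧ G (coin → F empty) is true there.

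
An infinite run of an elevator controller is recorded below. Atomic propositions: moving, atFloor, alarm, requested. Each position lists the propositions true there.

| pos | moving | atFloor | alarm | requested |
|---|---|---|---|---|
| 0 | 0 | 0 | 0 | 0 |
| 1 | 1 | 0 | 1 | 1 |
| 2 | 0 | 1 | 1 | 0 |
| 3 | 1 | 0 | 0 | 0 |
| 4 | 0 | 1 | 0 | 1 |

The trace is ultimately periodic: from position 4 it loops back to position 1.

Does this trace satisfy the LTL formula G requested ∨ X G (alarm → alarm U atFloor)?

requested must hold at every position from 0 onward. It fails at position 0, so G requested is false.
The position after 0 is 1; G (alarm → alarm U atFloor) is true there.
At position 0: G requested is false; X G (alarm → alarm U atFloor) is true; so G requested ∨ X G (alarm → alarm U atFloor) is true.

Yes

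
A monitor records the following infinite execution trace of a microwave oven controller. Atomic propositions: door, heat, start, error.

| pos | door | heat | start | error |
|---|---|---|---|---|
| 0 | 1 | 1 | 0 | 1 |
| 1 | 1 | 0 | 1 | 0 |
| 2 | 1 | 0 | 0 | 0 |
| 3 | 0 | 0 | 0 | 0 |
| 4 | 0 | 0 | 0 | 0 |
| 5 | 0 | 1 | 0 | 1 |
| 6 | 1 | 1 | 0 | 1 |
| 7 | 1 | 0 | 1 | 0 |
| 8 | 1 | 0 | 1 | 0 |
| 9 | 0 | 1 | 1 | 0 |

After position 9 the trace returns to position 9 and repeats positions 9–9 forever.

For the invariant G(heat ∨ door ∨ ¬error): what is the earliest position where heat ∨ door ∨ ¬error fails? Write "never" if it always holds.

never

heat ∨ door ∨ ¬error holds at every position 0..9, and those are all the positions the trace ever visits, so the invariant G(heat ∨ door ∨ ¬error) is never violated.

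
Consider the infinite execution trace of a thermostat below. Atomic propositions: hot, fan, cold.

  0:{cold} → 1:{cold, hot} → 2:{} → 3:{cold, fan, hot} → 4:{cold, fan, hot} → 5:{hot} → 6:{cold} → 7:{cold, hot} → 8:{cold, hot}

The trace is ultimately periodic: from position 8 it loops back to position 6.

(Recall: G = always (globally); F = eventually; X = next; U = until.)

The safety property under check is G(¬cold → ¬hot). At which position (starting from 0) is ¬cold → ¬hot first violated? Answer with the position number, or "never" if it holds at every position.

Check ¬cold → ¬hot at each position in order: 0 ✓, 1 ✓, 2 ✓, 3 ✓, 4 ✓.
At position 5 the labels are {hot}, so ¬cold → ¬hot is false there. This is the first violation.

5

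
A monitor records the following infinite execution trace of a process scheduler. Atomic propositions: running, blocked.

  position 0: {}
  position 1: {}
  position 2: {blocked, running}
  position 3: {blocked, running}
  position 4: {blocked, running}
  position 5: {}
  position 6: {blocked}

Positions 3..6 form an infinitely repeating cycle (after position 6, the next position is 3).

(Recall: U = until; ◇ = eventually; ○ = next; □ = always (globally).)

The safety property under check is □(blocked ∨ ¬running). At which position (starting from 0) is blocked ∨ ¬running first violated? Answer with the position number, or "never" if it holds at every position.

blocked ∨ ¬running holds at every position 0..6, and those are all the positions the trace ever visits, so the invariant □(blocked ∨ ¬running) is never violated.

never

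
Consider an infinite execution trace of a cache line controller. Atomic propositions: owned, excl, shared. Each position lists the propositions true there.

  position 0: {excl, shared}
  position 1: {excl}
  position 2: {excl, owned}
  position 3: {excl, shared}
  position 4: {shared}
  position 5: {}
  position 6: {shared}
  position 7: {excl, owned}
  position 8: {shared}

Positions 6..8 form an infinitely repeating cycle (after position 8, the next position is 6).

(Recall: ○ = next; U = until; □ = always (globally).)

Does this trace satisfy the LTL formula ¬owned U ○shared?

Yes

Walking from position 0: ○shared first holds at position 2, and ¬owned holds at every earlier position along the way, so ¬owned U ○shared holds.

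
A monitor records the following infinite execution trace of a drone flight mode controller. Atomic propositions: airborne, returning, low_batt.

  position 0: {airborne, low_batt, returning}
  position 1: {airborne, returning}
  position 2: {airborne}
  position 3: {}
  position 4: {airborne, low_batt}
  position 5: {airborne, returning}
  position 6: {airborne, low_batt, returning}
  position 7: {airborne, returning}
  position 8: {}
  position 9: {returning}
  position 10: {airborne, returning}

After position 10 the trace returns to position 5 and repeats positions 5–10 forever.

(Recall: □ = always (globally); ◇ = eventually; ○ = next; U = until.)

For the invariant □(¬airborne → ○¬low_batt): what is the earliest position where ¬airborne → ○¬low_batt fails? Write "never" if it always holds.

3

Check ¬airborne → ○¬low_batt at each position in order: 0 ✓, 1 ✓, 2 ✓.
At position 3 the labels are {} and the next position 4 has {airborne, low_batt}, so ¬airborne → ○¬low_batt is false there. This is the first violation.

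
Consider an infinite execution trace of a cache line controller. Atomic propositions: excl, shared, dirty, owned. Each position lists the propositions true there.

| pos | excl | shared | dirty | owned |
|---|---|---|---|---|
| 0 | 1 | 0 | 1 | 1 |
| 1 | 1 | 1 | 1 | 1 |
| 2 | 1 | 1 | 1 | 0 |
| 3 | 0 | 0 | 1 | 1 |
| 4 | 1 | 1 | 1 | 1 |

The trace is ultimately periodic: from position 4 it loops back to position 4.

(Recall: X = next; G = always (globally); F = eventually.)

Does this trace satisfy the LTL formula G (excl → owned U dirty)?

excl → owned U dirty holds at every position 0..4, and those are all positions ever visited, so G (excl → owned U dirty) holds.
Positions where excl holds: 0, 1, 2, 4.
Check owned U dirty at each: 0→ok, 1→ok, 2→ok, 4→ok.

Yes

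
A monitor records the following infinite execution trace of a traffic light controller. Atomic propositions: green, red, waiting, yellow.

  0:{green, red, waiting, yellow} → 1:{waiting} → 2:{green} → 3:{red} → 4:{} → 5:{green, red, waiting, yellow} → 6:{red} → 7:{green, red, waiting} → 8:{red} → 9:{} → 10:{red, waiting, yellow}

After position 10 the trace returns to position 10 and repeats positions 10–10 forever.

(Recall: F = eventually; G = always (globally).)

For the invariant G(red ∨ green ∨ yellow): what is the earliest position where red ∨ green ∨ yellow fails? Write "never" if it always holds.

Check red ∨ green ∨ yellow at each position in order: 0 ✓.
At position 1 the labels are {waiting}, so red ∨ green ∨ yellow is false there. This is the first violation.

1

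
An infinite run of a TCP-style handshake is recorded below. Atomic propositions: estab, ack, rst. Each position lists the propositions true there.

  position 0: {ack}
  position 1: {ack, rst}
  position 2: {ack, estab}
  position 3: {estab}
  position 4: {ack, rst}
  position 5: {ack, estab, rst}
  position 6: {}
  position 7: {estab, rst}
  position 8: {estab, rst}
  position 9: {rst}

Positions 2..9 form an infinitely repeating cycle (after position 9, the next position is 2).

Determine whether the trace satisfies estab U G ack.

Violated

Walking from position 0: at position 0, G ack has not yet held and estab fails, so estab U G ack is false.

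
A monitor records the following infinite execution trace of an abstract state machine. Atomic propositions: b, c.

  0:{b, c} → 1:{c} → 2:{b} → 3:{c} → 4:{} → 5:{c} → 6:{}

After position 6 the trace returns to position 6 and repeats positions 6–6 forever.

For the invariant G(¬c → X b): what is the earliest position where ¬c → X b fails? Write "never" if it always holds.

Check ¬c → X b at each position in order: 0 ✓, 1 ✓.
At position 2 the labels are {b} and the next position 3 has {c}, so ¬c → X b is false there. This is the first violation.

2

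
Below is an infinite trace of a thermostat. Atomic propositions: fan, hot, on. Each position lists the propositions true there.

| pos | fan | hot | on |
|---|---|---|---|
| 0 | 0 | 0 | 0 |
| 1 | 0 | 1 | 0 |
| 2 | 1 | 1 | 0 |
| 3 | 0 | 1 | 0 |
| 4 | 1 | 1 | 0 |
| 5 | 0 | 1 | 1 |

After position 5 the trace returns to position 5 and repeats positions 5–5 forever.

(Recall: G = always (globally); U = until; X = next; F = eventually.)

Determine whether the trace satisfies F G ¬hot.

G ¬hot is false at every position 0..5, so it never becomes true and F G ¬hot fails.

Violated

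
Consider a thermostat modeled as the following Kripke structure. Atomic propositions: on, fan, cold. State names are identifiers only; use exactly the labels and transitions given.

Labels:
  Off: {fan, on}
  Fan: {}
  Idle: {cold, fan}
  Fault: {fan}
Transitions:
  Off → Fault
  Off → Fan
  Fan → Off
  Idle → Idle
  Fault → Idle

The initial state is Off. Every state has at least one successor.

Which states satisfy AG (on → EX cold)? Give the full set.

States satisfying on → EX cold: {Fan, Idle, Fault}.
States satisfying AG (on → EX cold): {Idle, Fault}.

{Idle, Fault}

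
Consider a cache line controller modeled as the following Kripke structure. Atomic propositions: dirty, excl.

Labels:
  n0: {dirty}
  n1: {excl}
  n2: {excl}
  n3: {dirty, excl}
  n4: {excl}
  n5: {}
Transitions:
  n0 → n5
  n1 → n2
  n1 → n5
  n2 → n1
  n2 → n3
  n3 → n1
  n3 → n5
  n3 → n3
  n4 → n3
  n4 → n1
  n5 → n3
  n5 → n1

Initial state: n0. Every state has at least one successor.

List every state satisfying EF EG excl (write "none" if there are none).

States satisfying EG excl: {n1, n2, n3, n4}.
States satisfying EF EG excl: {n0, n1, n2, n3, n4, n5}.

{n0, n1, n2, n3, n4, n5}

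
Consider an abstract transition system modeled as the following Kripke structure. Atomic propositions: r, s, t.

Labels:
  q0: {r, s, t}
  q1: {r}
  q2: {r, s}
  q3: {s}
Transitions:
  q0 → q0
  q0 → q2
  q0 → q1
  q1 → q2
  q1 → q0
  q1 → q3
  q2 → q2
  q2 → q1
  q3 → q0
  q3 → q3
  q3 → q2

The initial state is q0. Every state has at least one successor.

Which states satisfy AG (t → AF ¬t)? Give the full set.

States satisfying t → AF ¬t: {q1, q2, q3}.
States satisfying AG (t → AF ¬t): ∅.

none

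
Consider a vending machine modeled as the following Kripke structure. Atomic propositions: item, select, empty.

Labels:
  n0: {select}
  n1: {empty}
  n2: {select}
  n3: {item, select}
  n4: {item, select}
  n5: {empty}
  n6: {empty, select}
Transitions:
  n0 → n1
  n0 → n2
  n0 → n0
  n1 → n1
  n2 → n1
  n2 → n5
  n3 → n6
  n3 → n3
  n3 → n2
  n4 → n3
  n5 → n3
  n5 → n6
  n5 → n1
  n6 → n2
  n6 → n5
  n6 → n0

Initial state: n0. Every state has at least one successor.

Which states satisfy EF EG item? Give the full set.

States satisfying EG item: {n3, n4}.
States satisfying EF EG item: {n0, n2, n3, n4, n5, n6}.

{n0, n2, n3, n4, n5, n6}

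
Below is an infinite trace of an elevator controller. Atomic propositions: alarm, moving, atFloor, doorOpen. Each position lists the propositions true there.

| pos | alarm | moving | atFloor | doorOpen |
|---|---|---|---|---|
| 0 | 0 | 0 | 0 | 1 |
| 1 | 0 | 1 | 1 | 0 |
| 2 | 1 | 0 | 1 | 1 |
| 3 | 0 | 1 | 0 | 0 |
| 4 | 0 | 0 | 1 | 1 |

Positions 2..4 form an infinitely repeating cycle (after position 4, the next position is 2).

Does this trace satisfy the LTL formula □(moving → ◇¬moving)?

Holds

moving → ◇¬moving holds at every position 0..4, and those are all positions ever visited, so □(moving → ◇¬moving) holds.
Positions where moving holds: 1, 3.
Check ◇¬moving at each: 1→ok, 3→ok.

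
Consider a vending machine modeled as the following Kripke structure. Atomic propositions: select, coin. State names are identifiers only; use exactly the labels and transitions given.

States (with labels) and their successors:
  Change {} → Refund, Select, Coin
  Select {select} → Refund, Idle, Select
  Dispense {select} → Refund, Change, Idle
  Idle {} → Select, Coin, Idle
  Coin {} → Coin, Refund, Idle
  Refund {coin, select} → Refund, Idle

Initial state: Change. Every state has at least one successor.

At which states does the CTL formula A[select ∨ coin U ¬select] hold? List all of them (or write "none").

States satisfying select ∨ coin: {Select, Dispense, Refund}.
States satisfying ¬select: {Change, Idle, Coin}.
States satisfying A[select ∨ coin U ¬select]: {Change, Idle, Coin}.

{Change, Idle, Coin}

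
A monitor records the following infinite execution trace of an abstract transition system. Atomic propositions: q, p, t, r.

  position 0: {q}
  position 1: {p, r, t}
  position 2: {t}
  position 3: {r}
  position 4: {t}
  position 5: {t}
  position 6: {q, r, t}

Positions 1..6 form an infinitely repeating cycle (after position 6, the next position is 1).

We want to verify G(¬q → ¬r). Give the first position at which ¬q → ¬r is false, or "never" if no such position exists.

Check ¬q → ¬r at each position in order: 0 ✓.
At position 1 the labels are {p, r, t}, so ¬q → ¬r is false there. This is the first violation.

1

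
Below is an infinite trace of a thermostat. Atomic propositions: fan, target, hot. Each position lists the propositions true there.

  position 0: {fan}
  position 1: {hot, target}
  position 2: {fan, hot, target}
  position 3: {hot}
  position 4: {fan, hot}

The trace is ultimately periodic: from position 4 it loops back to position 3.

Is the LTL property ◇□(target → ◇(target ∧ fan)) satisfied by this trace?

Yes

□(target → ◇(target ∧ fan)) holds at position 0, which is reachable from 0, so ◇□(target → ◇(target ∧ fan)) holds.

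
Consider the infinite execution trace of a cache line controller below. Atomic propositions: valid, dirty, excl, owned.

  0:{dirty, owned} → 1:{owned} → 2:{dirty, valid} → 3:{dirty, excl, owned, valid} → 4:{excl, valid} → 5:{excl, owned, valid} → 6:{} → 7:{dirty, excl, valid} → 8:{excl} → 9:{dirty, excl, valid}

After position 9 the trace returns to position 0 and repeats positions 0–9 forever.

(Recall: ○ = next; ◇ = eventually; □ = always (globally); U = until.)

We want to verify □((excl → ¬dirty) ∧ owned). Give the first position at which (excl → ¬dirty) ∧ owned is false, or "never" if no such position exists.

Check (excl → ¬dirty) ∧ owned at each position in order: 0 ✓, 1 ✓.
At position 2 the labels are {dirty, valid}, so (excl → ¬dirty) ∧ owned is false there. This is the first violation.

2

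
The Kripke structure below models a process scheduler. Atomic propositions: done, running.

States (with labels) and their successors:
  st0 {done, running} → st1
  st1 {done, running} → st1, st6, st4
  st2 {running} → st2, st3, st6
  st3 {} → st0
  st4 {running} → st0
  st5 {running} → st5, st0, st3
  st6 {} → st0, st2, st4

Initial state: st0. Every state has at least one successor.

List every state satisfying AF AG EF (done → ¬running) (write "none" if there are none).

States satisfying AG EF (done → ¬running): {st0, st1, st2, st3, st4, st5, st6}.
States satisfying AF AG EF (done → ¬running): {st0, st1, st2, st3, st4, st5, st6}.

{st0, st1, st2, st3, st4, st5, st6}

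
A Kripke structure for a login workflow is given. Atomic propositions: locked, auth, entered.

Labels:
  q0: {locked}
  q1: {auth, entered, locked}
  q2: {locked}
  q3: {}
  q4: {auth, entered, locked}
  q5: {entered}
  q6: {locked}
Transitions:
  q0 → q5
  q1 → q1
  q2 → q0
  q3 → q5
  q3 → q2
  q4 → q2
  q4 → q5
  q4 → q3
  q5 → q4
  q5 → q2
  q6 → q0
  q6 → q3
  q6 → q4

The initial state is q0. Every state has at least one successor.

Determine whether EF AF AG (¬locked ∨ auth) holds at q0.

No

States satisfying AF AG (¬locked ∨ auth): {q1}.
States satisfying EF AF AG (¬locked ∨ auth): {q1}.
No suitable path/successor from q0 witnesses the formula.
q0 ∉ Sat(EF AF AG (¬locked ∨ auth)).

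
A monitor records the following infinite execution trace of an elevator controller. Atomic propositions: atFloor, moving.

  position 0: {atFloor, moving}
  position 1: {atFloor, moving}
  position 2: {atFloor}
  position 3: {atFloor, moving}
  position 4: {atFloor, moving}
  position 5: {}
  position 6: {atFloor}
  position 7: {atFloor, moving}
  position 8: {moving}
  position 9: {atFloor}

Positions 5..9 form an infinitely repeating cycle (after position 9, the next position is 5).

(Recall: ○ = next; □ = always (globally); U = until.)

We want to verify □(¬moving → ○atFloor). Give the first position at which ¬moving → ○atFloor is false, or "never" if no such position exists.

9

Check ¬moving → ○atFloor at each position in order: 0 ✓, 1 ✓, 2 ✓, 3 ✓, 4 ✓, 5 ✓, 6 ✓, 7 ✓, 8 ✓.
At position 9 the labels are {atFloor} and the next position 5 has {}, so ¬moving → ○atFloor is false there. This is the first violation.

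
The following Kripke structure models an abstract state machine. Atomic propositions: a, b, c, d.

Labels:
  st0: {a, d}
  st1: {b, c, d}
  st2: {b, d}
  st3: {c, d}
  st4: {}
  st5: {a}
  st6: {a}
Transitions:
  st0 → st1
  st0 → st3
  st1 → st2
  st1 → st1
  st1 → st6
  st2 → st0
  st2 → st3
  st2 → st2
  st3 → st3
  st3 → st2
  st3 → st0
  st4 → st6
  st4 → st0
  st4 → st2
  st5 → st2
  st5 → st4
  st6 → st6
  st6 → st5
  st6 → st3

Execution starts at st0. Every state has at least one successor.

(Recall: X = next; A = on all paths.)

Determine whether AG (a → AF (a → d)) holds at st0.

No

States satisfying a → AF (a → d): {st0, st1, st2, st3, st4, st5}.
States satisfying AG (a → AF (a → d)): ∅.
st6 is reachable from st0 and violates a → AF (a → d), so AG fails at st0.
st0 ∉ Sat(AG (a → AF (a → d))).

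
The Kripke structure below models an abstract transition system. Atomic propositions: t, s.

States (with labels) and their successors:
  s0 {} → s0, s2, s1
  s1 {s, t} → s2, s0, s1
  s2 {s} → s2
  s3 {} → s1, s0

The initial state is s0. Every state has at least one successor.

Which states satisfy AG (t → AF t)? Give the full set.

States satisfying t → AF t: {s0, s1, s2, s3}.
States satisfying AG (t → AF t): {s0, s1, s2, s3}.

{s0, s1, s2, s3}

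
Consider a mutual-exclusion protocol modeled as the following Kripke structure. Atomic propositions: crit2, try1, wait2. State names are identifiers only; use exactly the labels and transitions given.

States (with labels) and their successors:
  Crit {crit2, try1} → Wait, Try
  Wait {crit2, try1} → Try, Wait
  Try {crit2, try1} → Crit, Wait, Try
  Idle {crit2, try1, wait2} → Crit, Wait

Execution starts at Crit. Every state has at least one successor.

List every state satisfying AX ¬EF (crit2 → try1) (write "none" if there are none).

none

States satisfying ¬EF (crit2 → try1): ∅.
States satisfying AX ¬EF (crit2 → try1): ∅.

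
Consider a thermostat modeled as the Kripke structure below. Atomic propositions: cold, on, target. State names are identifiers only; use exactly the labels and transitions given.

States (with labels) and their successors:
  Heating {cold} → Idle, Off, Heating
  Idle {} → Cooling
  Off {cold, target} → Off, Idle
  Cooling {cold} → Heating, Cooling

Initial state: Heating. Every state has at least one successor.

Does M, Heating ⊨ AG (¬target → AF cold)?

Holds

States satisfying ¬target → AF cold: {Heating, Idle, Off, Cooling}.
States satisfying AG (¬target → AF cold): {Heating, Idle, Off, Cooling}.
Every state reachable from Heating satisfies ¬target → AF cold.
Heating ∈ Sat(AG (¬target → AF cold)).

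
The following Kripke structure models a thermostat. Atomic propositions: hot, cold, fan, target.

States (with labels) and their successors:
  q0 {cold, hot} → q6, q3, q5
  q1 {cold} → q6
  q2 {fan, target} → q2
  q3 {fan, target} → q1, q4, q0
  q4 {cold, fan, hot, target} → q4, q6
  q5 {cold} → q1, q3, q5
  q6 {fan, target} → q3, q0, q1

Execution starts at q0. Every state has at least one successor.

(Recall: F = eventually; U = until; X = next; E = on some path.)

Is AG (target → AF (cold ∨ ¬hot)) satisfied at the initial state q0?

States satisfying target → AF (cold ∨ ¬hot): {q0, q1, q2, q3, q4, q5, q6}.
States satisfying AG (target → AF (cold ∨ ¬hot)): {q0, q1, q2, q3, q4, q5, q6}.
Every state reachable from q0 satisfies target → AF (cold ∨ ¬hot).
q0 ∈ Sat(AG (target → AF (cold ∨ ¬hot))).

Satisfied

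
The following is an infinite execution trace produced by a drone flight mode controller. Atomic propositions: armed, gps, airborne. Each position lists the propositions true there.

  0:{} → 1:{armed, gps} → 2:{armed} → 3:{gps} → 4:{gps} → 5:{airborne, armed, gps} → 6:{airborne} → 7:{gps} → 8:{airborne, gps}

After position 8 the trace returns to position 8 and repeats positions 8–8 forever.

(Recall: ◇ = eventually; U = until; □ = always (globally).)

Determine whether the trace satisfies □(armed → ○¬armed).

armed → ○¬armed must hold at every position from 0 onward. It fails at position 1, so □(armed → ○¬armed) is false.
Positions where armed holds: 1, 2, 5.
Check ○¬armed at each: 1→fails, 2→ok, 5→ok.

Violated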